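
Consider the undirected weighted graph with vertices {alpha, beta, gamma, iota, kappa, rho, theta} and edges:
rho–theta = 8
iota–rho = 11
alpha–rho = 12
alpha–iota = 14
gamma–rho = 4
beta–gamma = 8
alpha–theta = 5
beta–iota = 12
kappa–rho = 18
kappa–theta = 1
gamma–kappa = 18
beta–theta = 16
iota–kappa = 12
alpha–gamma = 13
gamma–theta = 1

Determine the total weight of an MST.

30

Sort edges by weight, then run Kruskal:
gamma–theta (1): add. Components now {gamma,theta} {alpha} {kappa} {rho} {iota} {beta}
kappa–theta (1): add. Components now {gamma,kappa,theta} {alpha} {rho} {iota} {beta}
gamma–rho (4): add. Components now {gamma,kappa,rho,theta} {alpha} {iota} {beta}
alpha–theta (5): add. Components now {alpha,gamma,kappa,rho,theta} {iota} {beta}
beta–gamma (8): add. Components now {alpha,beta,gamma,kappa,rho,theta} {iota}
rho–theta (8): skip — rho and theta already connected.
iota–rho (11): add. Components now {alpha,beta,gamma,iota,kappa,rho,theta}
MST edges: gamma–theta, kappa–theta, gamma–rho, alpha–theta, beta–gamma, iota–rho; total weight 1+1+4+5+8+11 = 30.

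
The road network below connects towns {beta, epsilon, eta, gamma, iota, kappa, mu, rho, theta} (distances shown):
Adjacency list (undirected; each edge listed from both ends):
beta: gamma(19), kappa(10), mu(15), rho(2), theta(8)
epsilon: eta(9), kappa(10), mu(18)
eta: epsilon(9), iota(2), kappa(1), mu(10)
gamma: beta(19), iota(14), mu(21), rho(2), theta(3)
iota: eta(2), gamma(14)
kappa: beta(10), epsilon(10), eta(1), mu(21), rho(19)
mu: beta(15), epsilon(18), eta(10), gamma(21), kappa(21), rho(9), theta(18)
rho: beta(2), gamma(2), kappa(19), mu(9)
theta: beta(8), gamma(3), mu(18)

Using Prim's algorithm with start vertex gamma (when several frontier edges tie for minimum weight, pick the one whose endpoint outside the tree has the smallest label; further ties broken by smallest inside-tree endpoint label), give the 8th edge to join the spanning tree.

Prim, starting at gamma.
Step 1: cheapest edge leaving the tree is gamma-rho (2); add rho.
Step 2: cheapest edge leaving the tree is beta-rho (2); add beta.
Step 3: cheapest edge leaving the tree is gamma-theta (3); add theta.
Step 4: cheapest edge leaving the tree is mu-rho (9); add mu.
Step 5: cheapest edge leaving the tree is eta-mu (10); add eta.
Step 6: cheapest edge leaving the tree is eta-kappa (1); add kappa.
Step 7: cheapest edge leaving the tree is eta-iota (2); add iota.
Step 8: cheapest edge leaving the tree is epsilon-eta (9); add epsilon.
The 8th edge added is epsilon-eta.

epsilon-eta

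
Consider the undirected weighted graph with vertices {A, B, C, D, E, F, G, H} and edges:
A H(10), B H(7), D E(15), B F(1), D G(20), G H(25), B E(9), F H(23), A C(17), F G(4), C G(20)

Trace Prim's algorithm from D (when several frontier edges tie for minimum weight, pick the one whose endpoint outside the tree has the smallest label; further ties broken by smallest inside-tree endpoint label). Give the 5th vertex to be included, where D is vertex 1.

G

Prim's algorithm from D:
Step 1: frontier [D E 15, D G 20] → take D E (15); add E.
Step 2: frontier [D G 20, B E 9] → take B E (9); add B.
Step 3: frontier [B F 1, B H 7, D G 20] → take B F (1); add F.
Step 4: frontier [B H 7, D G 20, F G 4, F H 23] → take F G (4); add G.
Step 5: frontier [B H 7, F H 23, C G 20, G H 25] → take B H (7); add H.
Step 6: frontier [C G 20, A H 10] → take A H (10); add A.
Step 7: frontier [A C 17, C G 20] → take A C (17); add C.
Vertex order: D, E, B, F, G, H, A, C. The 5th vertex is G.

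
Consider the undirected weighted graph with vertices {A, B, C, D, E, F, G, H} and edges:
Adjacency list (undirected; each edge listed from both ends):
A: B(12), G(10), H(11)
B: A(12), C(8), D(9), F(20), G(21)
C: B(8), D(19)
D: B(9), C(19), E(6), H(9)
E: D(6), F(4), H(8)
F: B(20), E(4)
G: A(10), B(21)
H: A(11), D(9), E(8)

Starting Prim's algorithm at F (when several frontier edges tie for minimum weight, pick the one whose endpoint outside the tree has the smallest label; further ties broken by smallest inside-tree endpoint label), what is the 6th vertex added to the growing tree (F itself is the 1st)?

Grow the tree from F using Prim:
Step 1: cheapest edge leaving the tree is E–F (4); add E.
Step 2: cheapest edge leaving the tree is D–E (6); add D.
Step 3: cheapest edge leaving the tree is E–H (8); add H.
Step 4: cheapest edge leaving the tree is B–D (9); add B.
Step 5: cheapest edge leaving the tree is B–C (8); add C.
Step 6: cheapest edge leaving the tree is A–H (11); add A.
Step 7: cheapest edge leaving the tree is A–G (10); add G.
Vertex order: F, E, D, H, B, C, A, G. The 6th vertex is C.

C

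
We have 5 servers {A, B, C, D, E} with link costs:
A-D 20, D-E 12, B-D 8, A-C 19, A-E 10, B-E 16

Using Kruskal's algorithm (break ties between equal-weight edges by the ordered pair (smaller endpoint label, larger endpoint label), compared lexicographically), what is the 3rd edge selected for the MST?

Sort edges by weight, then run Kruskal:
B-D (8): add — endpoints in different components.
A-E (10): add — endpoints in different components.
D-E (12): add — endpoints in different components.
B-E (16): skip — B and E already connected.
A-C (19): add — endpoints in different components.
The 3rd edge added is D-E.

D-E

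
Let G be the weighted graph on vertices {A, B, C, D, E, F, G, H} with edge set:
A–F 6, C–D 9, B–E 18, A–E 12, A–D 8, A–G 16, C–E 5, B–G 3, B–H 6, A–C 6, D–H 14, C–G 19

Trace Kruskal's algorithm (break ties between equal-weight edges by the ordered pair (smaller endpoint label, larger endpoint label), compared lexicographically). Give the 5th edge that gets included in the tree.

Kruskal: consider edges lightest-first.
B–G (3): add — endpoints in different components.
C–E (5): add — endpoints in different components.
A–C (6): add — endpoints in different components.
A–F (6): add — endpoints in different components.
B–H (6): add — endpoints in different components.
A–D (8): add — endpoints in different components.
C–D (9): skip — C and D already connected.
A–E (12): skip — A and E already connected.
D–H (14): add — endpoints in different components.
The 5th edge added is B–H.

B-H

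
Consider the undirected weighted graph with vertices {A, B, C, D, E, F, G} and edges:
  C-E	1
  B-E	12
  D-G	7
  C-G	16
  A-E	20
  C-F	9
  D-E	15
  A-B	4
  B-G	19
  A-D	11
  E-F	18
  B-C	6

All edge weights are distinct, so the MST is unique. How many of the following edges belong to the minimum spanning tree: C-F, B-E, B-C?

Sort edges by weight, then run Kruskal:
C-E (1): add — endpoints in different components.
A-B (4): add — endpoints in different components.
B-C (6): add — endpoints in different components.
D-G (7): add — endpoints in different components.
C-F (9): add — endpoints in different components.
A-D (11): add — endpoints in different components.
MST edge set: {C-E, A-B, B-C, D-G, C-F, A-D}.
Of the listed edges, {C-F, B-C} are in the MST → 2.

2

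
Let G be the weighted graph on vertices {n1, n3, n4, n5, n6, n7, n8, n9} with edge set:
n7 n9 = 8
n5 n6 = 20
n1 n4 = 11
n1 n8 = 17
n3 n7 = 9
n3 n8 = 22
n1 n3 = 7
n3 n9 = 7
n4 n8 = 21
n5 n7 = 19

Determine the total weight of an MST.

89

Kruskal: consider edges lightest-first.
n1 n3 (7): add — endpoints in different components.
n3 n9 (7): add — endpoints in different components.
n7 n9 (8): add — endpoints in different components.
n3 n7 (9): skip — n3 and n7 already connected.
n1 n4 (11): add — endpoints in different components.
n1 n8 (17): add — endpoints in different components.
n5 n7 (19): add — endpoints in different components.
n5 n6 (20): add — endpoints in different components.
MST edges: n1 n3, n3 n9, n7 n9, n1 n4, n1 n8, n5 n7, n5 n6; total weight 7+7+8+11+17+19+20 = 89.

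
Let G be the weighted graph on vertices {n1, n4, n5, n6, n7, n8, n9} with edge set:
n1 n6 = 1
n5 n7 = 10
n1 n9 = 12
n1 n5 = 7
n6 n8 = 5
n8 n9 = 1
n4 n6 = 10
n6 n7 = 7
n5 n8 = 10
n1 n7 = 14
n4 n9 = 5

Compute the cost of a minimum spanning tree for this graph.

26

Prim, starting at n1.
Step 1: frontier [n1 n6 1, n1 n5 7, n1 n9 12, n1 n7 14] → take n1 n6 (1); add n6.
Step 2: frontier [n1 n5 7, n1 n9 12, n1 n7 14, n6 n8 5, n6 n7 7, n4 n6 10] → take n6 n8 (5); add n8.
Step 3: frontier [n1 n5 7, n1 n9 12, n1 n7 14, n6 n7 7, n4 n6 10, n8 n9 1, n5 n8 10] → take n8 n9 (1); add n9.
Step 4: frontier [n1 n5 7, n1 n7 14, n6 n7 7, n4 n6 10, n5 n8 10, n4 n9 5] → take n4 n9 (5); add n4.
Step 5: frontier [n1 n5 7, n1 n7 14, n6 n7 7, n5 n8 10] → take n1 n5 (7); add n5.
Step 6: frontier [n1 n7 14, n5 n7 10, n6 n7 7] → take n6 n7 (7); add n7.
MST edges: n1 n6, n6 n8, n8 n9, n4 n9, n1 n5, n6 n7; total weight 1+5+1+5+7+7 = 26.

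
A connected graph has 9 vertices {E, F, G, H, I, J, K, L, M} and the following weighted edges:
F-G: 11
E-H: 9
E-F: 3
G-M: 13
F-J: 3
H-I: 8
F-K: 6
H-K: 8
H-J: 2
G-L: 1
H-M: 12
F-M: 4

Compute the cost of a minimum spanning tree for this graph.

Kruskal: consider edges lightest-first.
G-L (1): add — endpoints in different components.
H-J (2): add — endpoints in different components.
E-F (3): add — endpoints in different components.
F-J (3): add — endpoints in different components.
F-M (4): add — endpoints in different components.
F-K (6): add — endpoints in different components.
H-I (8): add — endpoints in different components.
H-K (8): skip — H and K already connected.
E-H (9): skip — E and H already connected.
F-G (11): add — endpoints in different components.
MST edges: G-L, H-J, E-F, F-J, F-M, F-K, H-I, F-G; total weight 1+2+3+3+4+6+8+11 = 38.

38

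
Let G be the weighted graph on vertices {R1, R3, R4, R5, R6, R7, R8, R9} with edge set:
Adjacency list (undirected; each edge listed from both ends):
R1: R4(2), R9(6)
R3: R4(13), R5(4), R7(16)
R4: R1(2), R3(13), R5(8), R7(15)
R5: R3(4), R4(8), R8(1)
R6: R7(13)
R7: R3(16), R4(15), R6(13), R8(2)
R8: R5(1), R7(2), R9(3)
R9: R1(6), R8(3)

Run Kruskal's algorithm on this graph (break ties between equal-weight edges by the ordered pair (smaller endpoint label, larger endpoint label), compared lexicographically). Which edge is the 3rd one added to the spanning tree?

R7-R8

Sort edges by weight, then run Kruskal:
R5—R8 (1): add — endpoints in different components.
R1—R4 (2): add — endpoints in different components.
R7—R8 (2): add — endpoints in different components.
R8—R9 (3): add — endpoints in different components.
R3—R5 (4): add — endpoints in different components.
R1—R9 (6): add — endpoints in different components.
R4—R5 (8): skip — R5 and R4 already connected.
R3—R4 (13): skip — R4 and R3 already connected.
R6—R7 (13): add — endpoints in different components.
The 3rd edge added is R7—R8.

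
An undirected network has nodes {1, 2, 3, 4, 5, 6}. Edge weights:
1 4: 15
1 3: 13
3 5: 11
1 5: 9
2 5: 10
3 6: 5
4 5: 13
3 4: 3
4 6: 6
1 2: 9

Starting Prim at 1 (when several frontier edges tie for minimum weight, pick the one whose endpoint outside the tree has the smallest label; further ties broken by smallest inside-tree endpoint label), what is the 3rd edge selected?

3-5

Prim, starting at 1.
Step 1: frontier [1 2 9, 1 5 9, 1 3 13, 1 4 15] → take 1 2 (9); add 2.
Step 2: frontier [1 5 9, 1 3 13, 1 4 15, 2 5 10] → take 1 5 (9); add 5.
Step 3: frontier [1 3 13, 1 4 15, 3 5 11, 4 5 13] → take 3 5 (11); add 3.
Step 4: frontier [1 4 15, 3 4 3, 3 6 5, 4 5 13] → take 3 4 (3); add 4.
Step 5: frontier [3 6 5, 4 6 6] → take 3 6 (5); add 6.
The 3rd edge added is 3 5.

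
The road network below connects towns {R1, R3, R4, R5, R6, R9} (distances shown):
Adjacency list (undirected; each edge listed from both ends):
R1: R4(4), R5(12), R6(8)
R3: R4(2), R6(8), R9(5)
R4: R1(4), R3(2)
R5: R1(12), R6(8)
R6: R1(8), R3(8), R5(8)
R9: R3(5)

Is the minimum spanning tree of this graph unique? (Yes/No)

Kruskal: consider edges lightest-first.
R3–R4 (2): add. Components now {R6} {R1} {R3,R4} {R9} {R5}
R1–R4 (4): add. Components now {R6} {R1,R3,R4} {R9} {R5}
R3–R9 (5): add. Components now {R6} {R1,R3,R4,R9} {R5}
R1–R6 (8): add. Components now {R1,R3,R4,R6,R9} {R5}
R3–R6 (8): skip — R6 and R3 already connected.
R5–R6 (8): add. Components now {R1,R3,R4,R5,R6,R9}
Non-tree edge R3–R6 has weight 8, equal to the heaviest edge on its tree cycle — swapping gives another MST of the same weight. Not unique.

No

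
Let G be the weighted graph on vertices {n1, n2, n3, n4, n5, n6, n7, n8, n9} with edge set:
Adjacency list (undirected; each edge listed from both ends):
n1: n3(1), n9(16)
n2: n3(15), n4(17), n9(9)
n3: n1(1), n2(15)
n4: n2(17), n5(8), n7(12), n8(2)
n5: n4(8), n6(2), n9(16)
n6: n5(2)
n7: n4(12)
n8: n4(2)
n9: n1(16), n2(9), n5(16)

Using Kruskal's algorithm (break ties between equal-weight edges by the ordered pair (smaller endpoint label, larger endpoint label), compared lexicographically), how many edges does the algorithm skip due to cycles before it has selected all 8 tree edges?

Kruskal: consider edges lightest-first.
n1 n3 (1): add — endpoints in different components.
n4 n8 (2): add — endpoints in different components.
n5 n6 (2): add — endpoints in different components.
n4 n5 (8): add — endpoints in different components.
n2 n9 (9): add — endpoints in different components.
n4 n7 (12): add — endpoints in different components.
n2 n3 (15): add — endpoints in different components.
n1 n9 (16): skip — n1 and n9 already connected.
n5 n9 (16): add — endpoints in different components.
Edges rejected before the tree was complete: 1.

1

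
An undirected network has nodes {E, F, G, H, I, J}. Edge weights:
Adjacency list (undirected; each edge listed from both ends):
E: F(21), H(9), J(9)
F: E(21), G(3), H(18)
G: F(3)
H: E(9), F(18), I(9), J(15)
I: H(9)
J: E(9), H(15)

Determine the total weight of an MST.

Prim's algorithm from E:
Step 1: cheapest edge leaving the tree is E—H (9); add H.
Step 2: cheapest edge leaving the tree is H—I (9); add I.
Step 3: cheapest edge leaving the tree is E—J (9); add J.
Step 4: cheapest edge leaving the tree is F—H (18); add F.
Step 5: cheapest edge leaving the tree is F—G (3); add G.
MST edges: E—H, H—I, E—J, F—H, F—G; total weight 9+9+9+18+3 = 48.

48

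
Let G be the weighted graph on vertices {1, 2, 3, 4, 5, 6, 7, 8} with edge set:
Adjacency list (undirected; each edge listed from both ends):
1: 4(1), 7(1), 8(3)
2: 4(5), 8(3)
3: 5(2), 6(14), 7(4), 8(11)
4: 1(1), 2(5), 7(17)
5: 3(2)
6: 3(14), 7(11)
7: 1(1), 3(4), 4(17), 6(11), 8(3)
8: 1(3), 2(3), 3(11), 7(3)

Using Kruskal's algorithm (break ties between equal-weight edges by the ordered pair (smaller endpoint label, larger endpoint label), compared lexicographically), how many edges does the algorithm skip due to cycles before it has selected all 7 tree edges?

3

Kruskal: consider edges lightest-first.
1-4 (1): add — endpoints in different components.
1-7 (1): add — endpoints in different components.
3-5 (2): add — endpoints in different components.
1-8 (3): add — endpoints in different components.
2-8 (3): add — endpoints in different components.
7-8 (3): skip — 7 and 8 already connected.
3-7 (4): add — endpoints in different components.
2-4 (5): skip — 2 and 4 already connected.
3-8 (11): skip — 3 and 8 already connected.
6-7 (11): add — endpoints in different components.
Edges rejected before the tree was complete: 3.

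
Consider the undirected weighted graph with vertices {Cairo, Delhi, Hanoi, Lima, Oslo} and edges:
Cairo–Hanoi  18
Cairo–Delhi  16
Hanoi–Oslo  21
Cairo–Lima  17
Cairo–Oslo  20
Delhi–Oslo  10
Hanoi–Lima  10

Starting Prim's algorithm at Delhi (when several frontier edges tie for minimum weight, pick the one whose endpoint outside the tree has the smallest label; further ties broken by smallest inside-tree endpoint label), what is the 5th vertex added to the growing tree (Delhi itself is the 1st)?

Prim's algorithm from Delhi:
Step 1: cheapest edge leaving the tree is Delhi–Oslo (10); add Oslo.
Step 2: cheapest edge leaving the tree is Cairo–Delhi (16); add Cairo.
Step 3: cheapest edge leaving the tree is Cairo–Lima (17); add Lima.
Step 4: cheapest edge leaving the tree is Hanoi–Lima (10); add Hanoi.
Vertex order: Delhi, Oslo, Cairo, Lima, Hanoi. The 5th vertex is Hanoi.

Hanoi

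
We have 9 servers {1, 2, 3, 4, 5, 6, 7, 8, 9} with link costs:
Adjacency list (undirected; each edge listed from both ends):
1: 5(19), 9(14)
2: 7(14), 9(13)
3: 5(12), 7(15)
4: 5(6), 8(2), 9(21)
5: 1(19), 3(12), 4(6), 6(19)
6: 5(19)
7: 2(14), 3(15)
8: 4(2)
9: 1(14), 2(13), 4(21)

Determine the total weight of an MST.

95

Grow the tree from 4 using Prim:
Step 1: cheapest edge leaving the tree is 4—8 (2); add 8.
Step 2: cheapest edge leaving the tree is 4—5 (6); add 5.
Step 3: cheapest edge leaving the tree is 3—5 (12); add 3.
Step 4: cheapest edge leaving the tree is 3—7 (15); add 7.
Step 5: cheapest edge leaving the tree is 2—7 (14); add 2.
Step 6: cheapest edge leaving the tree is 2—9 (13); add 9.
Step 7: cheapest edge leaving the tree is 1—9 (14); add 1.
Step 8: cheapest edge leaving the tree is 5—6 (19); add 6.
MST edges: 4—8, 4—5, 3—5, 3—7, 2—7, 2—9, 1—9, 5—6; total weight 2+6+12+15+14+13+14+19 = 95.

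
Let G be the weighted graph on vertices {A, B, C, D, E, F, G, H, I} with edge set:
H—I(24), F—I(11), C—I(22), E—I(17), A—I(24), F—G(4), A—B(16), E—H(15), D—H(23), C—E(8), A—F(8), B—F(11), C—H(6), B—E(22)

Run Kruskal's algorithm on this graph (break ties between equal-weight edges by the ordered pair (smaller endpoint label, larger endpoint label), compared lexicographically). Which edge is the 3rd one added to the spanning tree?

Kruskal's algorithm — process edges by increasing weight (ties by edge label):
F—G (4): add — endpoints in different components.
C—H (6): add — endpoints in different components.
A—F (8): add — endpoints in different components.
C—E (8): add — endpoints in different components.
B—F (11): add — endpoints in different components.
F—I (11): add — endpoints in different components.
E—H (15): skip — E and H already connected.
A—B (16): skip — A and B already connected.
E—I (17): add — endpoints in different components.
B—E (22): skip — B and E already connected.
C—I (22): skip — C and I already connected.
D—H (23): add — endpoints in different components.
The 3rd edge added is A—F.

A-F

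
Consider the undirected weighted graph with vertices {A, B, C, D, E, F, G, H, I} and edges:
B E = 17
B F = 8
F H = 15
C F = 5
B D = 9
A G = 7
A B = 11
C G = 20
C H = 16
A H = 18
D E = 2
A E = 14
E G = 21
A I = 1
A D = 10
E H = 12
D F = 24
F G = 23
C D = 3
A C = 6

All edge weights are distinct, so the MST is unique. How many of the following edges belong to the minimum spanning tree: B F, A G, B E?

2

Sort edges by weight, then run Kruskal:
A I (1): add — endpoints in different components.
D E (2): add — endpoints in different components.
C D (3): add — endpoints in different components.
C F (5): add — endpoints in different components.
A C (6): add — endpoints in different components.
A G (7): add — endpoints in different components.
B F (8): add — endpoints in different components.
B D (9): skip — B and D already connected.
A D (10): skip — A and D already connected.
A B (11): skip — A and B already connected.
E H (12): add — endpoints in different components.
MST edge set: {A I, D E, C D, C F, A C, A G, B F, E H}.
Of the listed edges, {B F, A G} are in the MST → 2.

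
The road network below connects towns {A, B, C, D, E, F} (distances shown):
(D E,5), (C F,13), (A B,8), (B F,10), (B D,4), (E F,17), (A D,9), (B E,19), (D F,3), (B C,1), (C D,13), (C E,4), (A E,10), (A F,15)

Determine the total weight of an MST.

20

Prim, starting at F.
Step 1: cheapest edge leaving the tree is D F (3); add D.
Step 2: cheapest edge leaving the tree is B D (4); add B.
Step 3: cheapest edge leaving the tree is B C (1); add C.
Step 4: cheapest edge leaving the tree is C E (4); add E.
Step 5: cheapest edge leaving the tree is A B (8); add A.
MST edges: D F, B D, B C, C E, A B; total weight 3+4+1+4+8 = 20.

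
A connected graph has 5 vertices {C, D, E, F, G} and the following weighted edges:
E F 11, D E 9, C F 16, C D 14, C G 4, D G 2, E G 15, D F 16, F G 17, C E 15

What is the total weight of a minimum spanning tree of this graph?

26

Grow the tree from E using Prim:
Step 1: cheapest edge leaving the tree is D E (9); add D.
Step 2: cheapest edge leaving the tree is D G (2); add G.
Step 3: cheapest edge leaving the tree is C G (4); add C.
Step 4: cheapest edge leaving the tree is E F (11); add F.
MST edges: D E, D G, C G, E F; total weight 9+2+4+11 = 26.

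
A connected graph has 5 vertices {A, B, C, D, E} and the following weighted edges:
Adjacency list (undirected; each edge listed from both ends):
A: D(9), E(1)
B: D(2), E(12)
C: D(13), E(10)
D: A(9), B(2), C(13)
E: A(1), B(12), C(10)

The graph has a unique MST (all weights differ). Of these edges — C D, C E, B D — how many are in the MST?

2

Kruskal: consider edges lightest-first.
A E (1): add — endpoints in different components.
B D (2): add — endpoints in different components.
A D (9): add — endpoints in different components.
C E (10): add — endpoints in different components.
MST edge set: {A E, B D, A D, C E}.
Of the listed edges, {C E, B D} are in the MST → 2.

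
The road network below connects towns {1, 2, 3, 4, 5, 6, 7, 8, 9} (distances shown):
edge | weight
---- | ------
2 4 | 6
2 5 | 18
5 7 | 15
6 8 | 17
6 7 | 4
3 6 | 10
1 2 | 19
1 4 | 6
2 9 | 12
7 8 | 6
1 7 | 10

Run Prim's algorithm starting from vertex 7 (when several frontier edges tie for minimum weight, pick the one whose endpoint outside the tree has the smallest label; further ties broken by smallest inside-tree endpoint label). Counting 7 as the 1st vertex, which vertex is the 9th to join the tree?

5

Grow the tree from 7 using Prim:
Step 1: cheapest edge leaving the tree is 6 7 (4); add 6.
Step 2: cheapest edge leaving the tree is 7 8 (6); add 8.
Step 3: cheapest edge leaving the tree is 1 7 (10); add 1.
Step 4: cheapest edge leaving the tree is 1 4 (6); add 4.
Step 5: cheapest edge leaving the tree is 2 4 (6); add 2.
Step 6: cheapest edge leaving the tree is 3 6 (10); add 3.
Step 7: cheapest edge leaving the tree is 2 9 (12); add 9.
Step 8: cheapest edge leaving the tree is 5 7 (15); add 5.
Vertex order: 7, 6, 8, 1, 4, 2, 3, 9, 5. The 9th vertex is 5.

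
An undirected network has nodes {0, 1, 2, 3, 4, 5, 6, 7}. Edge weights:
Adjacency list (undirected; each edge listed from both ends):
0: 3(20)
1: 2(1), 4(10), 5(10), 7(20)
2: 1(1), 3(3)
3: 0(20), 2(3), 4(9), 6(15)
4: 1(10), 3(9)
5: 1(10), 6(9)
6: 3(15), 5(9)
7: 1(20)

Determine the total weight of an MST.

72

Grow the tree from 2 using Prim:
Step 1: cheapest edge leaving the tree is 1 2 (1); add 1.
Step 2: cheapest edge leaving the tree is 2 3 (3); add 3.
Step 3: cheapest edge leaving the tree is 3 4 (9); add 4.
Step 4: cheapest edge leaving the tree is 1 5 (10); add 5.
Step 5: cheapest edge leaving the tree is 5 6 (9); add 6.
Step 6: cheapest edge leaving the tree is 0 3 (20); add 0.
Step 7: cheapest edge leaving the tree is 1 7 (20); add 7.
MST edges: 1 2, 2 3, 3 4, 1 5, 5 6, 0 3, 1 7; total weight 1+3+9+10+9+20+20 = 72.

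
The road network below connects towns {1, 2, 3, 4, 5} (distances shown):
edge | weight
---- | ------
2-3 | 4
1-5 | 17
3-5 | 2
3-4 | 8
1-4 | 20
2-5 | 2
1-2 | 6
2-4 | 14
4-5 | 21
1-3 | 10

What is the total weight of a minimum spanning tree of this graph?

18

Grow the tree from 3 using Prim:
Step 1: frontier [3-5 2, 2-3 4, 3-4 8, 1-3 10] → take 3-5 (2); add 5.
Step 2: frontier [2-3 4, 3-4 8, 1-3 10, 2-5 2, 1-5 17, 4-5 21] → take 2-5 (2); add 2.
Step 3: frontier [1-2 6, 2-4 14, 3-4 8, 1-3 10, 1-5 17, 4-5 21] → take 1-2 (6); add 1.
Step 4: frontier [1-4 20, 2-4 14, 3-4 8, 4-5 21] → take 3-4 (8); add 4.
MST edges: 3-5, 2-5, 1-2, 3-4; total weight 2+2+6+8 = 18.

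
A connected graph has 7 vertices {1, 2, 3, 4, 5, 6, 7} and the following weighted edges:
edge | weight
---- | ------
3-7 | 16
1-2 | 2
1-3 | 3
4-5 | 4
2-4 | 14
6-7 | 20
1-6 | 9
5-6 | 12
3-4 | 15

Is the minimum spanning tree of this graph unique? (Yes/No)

Kruskal: consider edges lightest-first.
1-2 (2): add — endpoints in different components.
1-3 (3): add — endpoints in different components.
4-5 (4): add — endpoints in different components.
1-6 (9): add — endpoints in different components.
5-6 (12): add — endpoints in different components.
2-4 (14): skip — 2 and 4 already connected.
3-4 (15): skip — 3 and 4 already connected.
3-7 (16): add — endpoints in different components.
Every non-tree edge has weight strictly greater than the heaviest edge on the tree path between its endpoints, so the MST is unique.

Yes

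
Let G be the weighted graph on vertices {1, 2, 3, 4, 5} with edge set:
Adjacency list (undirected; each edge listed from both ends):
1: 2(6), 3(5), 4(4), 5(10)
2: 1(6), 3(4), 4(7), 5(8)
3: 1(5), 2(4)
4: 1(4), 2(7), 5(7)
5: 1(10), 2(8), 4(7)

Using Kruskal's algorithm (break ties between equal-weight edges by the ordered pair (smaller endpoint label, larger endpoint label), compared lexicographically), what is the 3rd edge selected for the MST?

1-3

Kruskal: consider edges lightest-first.
1—4 (4): add — endpoints in different components.
2—3 (4): add — endpoints in different components.
1—3 (5): add — endpoints in different components.
1—2 (6): skip — 1 and 2 already connected.
2—4 (7): skip — 2 and 4 already connected.
4—5 (7): add — endpoints in different components.
The 3rd edge added is 1—3.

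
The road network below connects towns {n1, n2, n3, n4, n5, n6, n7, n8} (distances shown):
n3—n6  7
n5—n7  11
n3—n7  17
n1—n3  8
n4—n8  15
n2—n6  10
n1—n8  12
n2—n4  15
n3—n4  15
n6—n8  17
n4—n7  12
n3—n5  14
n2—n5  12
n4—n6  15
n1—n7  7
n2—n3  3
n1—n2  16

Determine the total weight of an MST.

Kruskal's algorithm — process edges by increasing weight (ties by edge label):
n2—n3 (3): add — endpoints in different components.
n1—n7 (7): add — endpoints in different components.
n3—n6 (7): add — endpoints in different components.
n1—n3 (8): add — endpoints in different components.
n2—n6 (10): skip — n6 and n2 already connected.
n5—n7 (11): add — endpoints in different components.
n1—n8 (12): add — endpoints in different components.
n2—n5 (12): skip — n5 and n2 already connected.
n4—n7 (12): add — endpoints in different components.
MST edges: n2—n3, n1—n7, n3—n6, n1—n3, n5—n7, n1—n8, n4—n7; total weight 3+7+7+8+11+12+12 = 60.

60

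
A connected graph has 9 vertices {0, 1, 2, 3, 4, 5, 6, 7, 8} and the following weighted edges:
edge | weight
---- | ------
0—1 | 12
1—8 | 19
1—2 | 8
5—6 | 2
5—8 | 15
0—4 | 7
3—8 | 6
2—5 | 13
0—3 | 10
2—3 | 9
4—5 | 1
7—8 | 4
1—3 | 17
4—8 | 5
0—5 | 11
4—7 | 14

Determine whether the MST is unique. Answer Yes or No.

Yes

Kruskal: consider edges lightest-first.
4—5 (1): add — endpoints in different components.
5—6 (2): add — endpoints in different components.
7—8 (4): add — endpoints in different components.
4—8 (5): add — endpoints in different components.
3—8 (6): add — endpoints in different components.
0—4 (7): add — endpoints in different components.
1—2 (8): add — endpoints in different components.
2—3 (9): add — endpoints in different components.
Every non-tree edge has weight strictly greater than the heaviest edge on the tree path between its endpoints, so the MST is unique.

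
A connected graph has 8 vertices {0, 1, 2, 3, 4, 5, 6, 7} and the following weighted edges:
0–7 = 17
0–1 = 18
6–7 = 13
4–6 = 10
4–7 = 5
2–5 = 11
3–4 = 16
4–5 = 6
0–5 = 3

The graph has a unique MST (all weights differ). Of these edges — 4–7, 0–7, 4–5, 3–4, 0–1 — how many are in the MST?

Sort edges by weight, then run Kruskal:
0–5 (3): add — endpoints in different components.
4–7 (5): add — endpoints in different components.
4–5 (6): add — endpoints in different components.
4–6 (10): add — endpoints in different components.
2–5 (11): add — endpoints in different components.
6–7 (13): skip — 6 and 7 already connected.
3–4 (16): add — endpoints in different components.
0–7 (17): skip — 0 and 7 already connected.
0–1 (18): add — endpoints in different components.
MST edge set: {0–5, 4–7, 4–5, 4–6, 2–5, 3–4, 0–1}.
Of the listed edges, {4–7, 4–5, 3–4, 0–1} are in the MST → 4.

4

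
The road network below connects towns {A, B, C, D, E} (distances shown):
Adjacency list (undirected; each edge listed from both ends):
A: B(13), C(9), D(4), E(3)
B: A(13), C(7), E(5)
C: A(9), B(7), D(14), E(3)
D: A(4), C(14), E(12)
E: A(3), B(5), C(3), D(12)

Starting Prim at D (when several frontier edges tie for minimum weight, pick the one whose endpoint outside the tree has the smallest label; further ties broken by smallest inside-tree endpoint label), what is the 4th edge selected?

Prim's algorithm from D:
Step 1: cheapest edge leaving the tree is A–D (4); add A.
Step 2: cheapest edge leaving the tree is A–E (3); add E.
Step 3: cheapest edge leaving the tree is C–E (3); add C.
Step 4: cheapest edge leaving the tree is B–E (5); add B.
The 4th edge added is B–E.

B-E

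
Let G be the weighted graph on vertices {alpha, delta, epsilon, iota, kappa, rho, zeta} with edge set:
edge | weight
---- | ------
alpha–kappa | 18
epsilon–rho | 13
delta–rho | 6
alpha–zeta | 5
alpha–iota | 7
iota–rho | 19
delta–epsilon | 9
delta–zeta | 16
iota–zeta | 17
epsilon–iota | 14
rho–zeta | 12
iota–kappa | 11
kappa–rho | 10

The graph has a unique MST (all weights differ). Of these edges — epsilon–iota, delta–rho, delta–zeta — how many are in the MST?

Kruskal's algorithm — process edges by increasing weight (ties by edge label):
alpha–zeta (5): add — endpoints in different components.
delta–rho (6): add — endpoints in different components.
alpha–iota (7): add — endpoints in different components.
delta–epsilon (9): add — endpoints in different components.
kappa–rho (10): add — endpoints in different components.
iota–kappa (11): add — endpoints in different components.
MST edge set: {alpha–zeta, delta–rho, alpha–iota, delta–epsilon, kappa–rho, iota–kappa}.
Of the listed edges, {delta–rho} are in the MST → 1.

1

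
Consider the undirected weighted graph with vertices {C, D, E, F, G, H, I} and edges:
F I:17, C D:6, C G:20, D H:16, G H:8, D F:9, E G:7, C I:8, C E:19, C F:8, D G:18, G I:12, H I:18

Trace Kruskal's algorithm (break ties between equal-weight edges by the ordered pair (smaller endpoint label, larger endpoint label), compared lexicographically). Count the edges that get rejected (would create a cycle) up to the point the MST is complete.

1

Sort edges by weight, then run Kruskal:
C D (6): add. Components now {C,D} {E} {F} {G} {H} {I}
E G (7): add. Components now {C,D} {E,G} {F} {H} {I}
C F (8): add. Components now {C,D,F} {E,G} {H} {I}
C I (8): add. Components now {C,D,F,I} {E,G} {H}
G H (8): add. Components now {C,D,F,I} {E,G,H}
D F (9): skip — D and F already connected.
G I (12): add. Components now {C,D,E,F,G,H,I}
Edges rejected before the tree was complete: 1.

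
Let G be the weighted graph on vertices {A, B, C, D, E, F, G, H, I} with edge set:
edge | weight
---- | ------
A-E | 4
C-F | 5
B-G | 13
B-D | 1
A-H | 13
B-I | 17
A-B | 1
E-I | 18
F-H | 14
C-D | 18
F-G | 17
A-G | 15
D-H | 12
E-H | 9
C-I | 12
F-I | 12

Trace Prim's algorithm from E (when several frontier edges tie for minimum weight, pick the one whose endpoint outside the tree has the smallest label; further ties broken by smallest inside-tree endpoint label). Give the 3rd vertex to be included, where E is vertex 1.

B

Prim, starting at E.
Step 1: cheapest edge leaving the tree is A-E (4); add A.
Step 2: cheapest edge leaving the tree is A-B (1); add B.
Step 3: cheapest edge leaving the tree is B-D (1); add D.
Step 4: cheapest edge leaving the tree is E-H (9); add H.
Step 5: cheapest edge leaving the tree is B-G (13); add G.
Step 6: cheapest edge leaving the tree is F-H (14); add F.
Step 7: cheapest edge leaving the tree is C-F (5); add C.
Step 8: cheapest edge leaving the tree is C-I (12); add I.
Vertex order: E, A, B, D, H, G, F, C, I. The 3rd vertex is B.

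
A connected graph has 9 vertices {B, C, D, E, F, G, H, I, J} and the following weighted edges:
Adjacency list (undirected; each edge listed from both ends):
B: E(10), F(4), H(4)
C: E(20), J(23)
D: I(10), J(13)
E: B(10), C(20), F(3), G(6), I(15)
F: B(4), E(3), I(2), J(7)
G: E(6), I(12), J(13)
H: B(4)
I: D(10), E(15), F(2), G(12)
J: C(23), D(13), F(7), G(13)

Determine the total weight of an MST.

56

Prim, starting at B.
Step 1: cheapest edge leaving the tree is B-F (4); add F.
Step 2: cheapest edge leaving the tree is F-I (2); add I.
Step 3: cheapest edge leaving the tree is E-F (3); add E.
Step 4: cheapest edge leaving the tree is B-H (4); add H.
Step 5: cheapest edge leaving the tree is E-G (6); add G.
Step 6: cheapest edge leaving the tree is F-J (7); add J.
Step 7: cheapest edge leaving the tree is D-I (10); add D.
Step 8: cheapest edge leaving the tree is C-E (20); add C.
MST edges: B-F, F-I, E-F, B-H, E-G, F-J, D-I, C-E; total weight 4+2+3+4+6+7+10+20 = 56.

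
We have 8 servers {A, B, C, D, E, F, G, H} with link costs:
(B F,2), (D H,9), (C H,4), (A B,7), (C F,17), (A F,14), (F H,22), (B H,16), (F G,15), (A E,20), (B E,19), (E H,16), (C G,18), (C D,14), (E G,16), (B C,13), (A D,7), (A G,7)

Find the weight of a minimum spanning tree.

Sort edges by weight, then run Kruskal:
B F (2): add — endpoints in different components.
C H (4): add — endpoints in different components.
A B (7): add — endpoints in different components.
A D (7): add — endpoints in different components.
A G (7): add — endpoints in different components.
D H (9): add — endpoints in different components.
B C (13): skip — B and C already connected.
A F (14): skip — A and F already connected.
C D (14): skip — C and D already connected.
F G (15): skip — F and G already connected.
B H (16): skip — B and H already connected.
E G (16): add — endpoints in different components.
MST edges: B F, C H, A B, A D, A G, D H, E G; total weight 2+4+7+7+7+9+16 = 52.

52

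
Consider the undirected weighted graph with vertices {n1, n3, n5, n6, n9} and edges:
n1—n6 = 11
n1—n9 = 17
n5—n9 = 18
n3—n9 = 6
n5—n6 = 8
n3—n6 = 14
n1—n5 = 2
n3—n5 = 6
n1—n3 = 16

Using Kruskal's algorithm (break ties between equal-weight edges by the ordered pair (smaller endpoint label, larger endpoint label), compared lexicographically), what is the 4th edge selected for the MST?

Kruskal: consider edges lightest-first.
n1—n5 (2): add. Components now {n1,n5} {n9} {n3} {n6}
n3—n5 (6): add. Components now {n1,n3,n5} {n9} {n6}
n3—n9 (6): add. Components now {n1,n3,n5,n9} {n6}
n5—n6 (8): add. Components now {n1,n3,n5,n6,n9}
The 4th edge added is n5—n6.

n5-n6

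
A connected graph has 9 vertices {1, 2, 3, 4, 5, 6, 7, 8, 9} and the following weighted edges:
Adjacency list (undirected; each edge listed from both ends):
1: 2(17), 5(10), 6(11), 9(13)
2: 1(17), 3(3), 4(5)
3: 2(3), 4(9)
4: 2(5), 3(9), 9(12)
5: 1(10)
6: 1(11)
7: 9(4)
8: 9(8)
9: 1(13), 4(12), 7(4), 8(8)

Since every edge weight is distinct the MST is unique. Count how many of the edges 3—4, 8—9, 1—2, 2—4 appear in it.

Kruskal's algorithm — process edges by increasing weight (ties by edge label):
2—3 (3): add — endpoints in different components.
7—9 (4): add — endpoints in different components.
2—4 (5): add — endpoints in different components.
8—9 (8): add — endpoints in different components.
3—4 (9): skip — 3 and 4 already connected.
1—5 (10): add — endpoints in different components.
1—6 (11): add — endpoints in different components.
4—9 (12): add — endpoints in different components.
1—9 (13): add — endpoints in different components.
MST edge set: {2—3, 7—9, 2—4, 8—9, 1—5, 1—6, 4—9, 1—9}.
Of the listed edges, {8—9, 2—4} are in the MST → 2.

2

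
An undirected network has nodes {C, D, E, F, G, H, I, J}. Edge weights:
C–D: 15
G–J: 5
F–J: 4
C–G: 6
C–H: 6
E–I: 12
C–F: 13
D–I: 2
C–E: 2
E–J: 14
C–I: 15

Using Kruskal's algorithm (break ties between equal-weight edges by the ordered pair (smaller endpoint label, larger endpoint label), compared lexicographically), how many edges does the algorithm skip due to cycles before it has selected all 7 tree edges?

0

Kruskal: consider edges lightest-first.
C–E (2): add — endpoints in different components.
D–I (2): add — endpoints in different components.
F–J (4): add — endpoints in different components.
G–J (5): add — endpoints in different components.
C–G (6): add — endpoints in different components.
C–H (6): add — endpoints in different components.
E–I (12): add — endpoints in different components.
Edges rejected before the tree was complete: 0.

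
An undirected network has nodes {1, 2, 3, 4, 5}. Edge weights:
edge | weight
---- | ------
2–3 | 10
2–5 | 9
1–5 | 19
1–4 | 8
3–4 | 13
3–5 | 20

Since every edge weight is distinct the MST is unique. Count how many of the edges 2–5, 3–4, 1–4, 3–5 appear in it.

3

Sort edges by weight, then run Kruskal:
1–4 (8): add. Components now {1,4} {2} {3} {5}
2–5 (9): add. Components now {1,4} {2,5} {3}
2–3 (10): add. Components now {1,4} {2,3,5}
3–4 (13): add. Components now {1,2,3,4,5}
MST edge set: {1–4, 2–5, 2–3, 3–4}.
Of the listed edges, {2–5, 3–4, 1–4} are in the MST → 3.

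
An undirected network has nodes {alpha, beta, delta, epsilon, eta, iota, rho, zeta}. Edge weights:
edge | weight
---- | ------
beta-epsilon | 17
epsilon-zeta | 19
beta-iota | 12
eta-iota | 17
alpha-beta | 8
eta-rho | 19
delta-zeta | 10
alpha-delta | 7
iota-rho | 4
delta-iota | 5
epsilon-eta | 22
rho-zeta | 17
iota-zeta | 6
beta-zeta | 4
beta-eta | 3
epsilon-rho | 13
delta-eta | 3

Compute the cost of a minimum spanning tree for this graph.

39

Grow the tree from alpha using Prim:
Step 1: cheapest edge leaving the tree is alpha-delta (7); add delta.
Step 2: cheapest edge leaving the tree is delta-eta (3); add eta.
Step 3: cheapest edge leaving the tree is beta-eta (3); add beta.
Step 4: cheapest edge leaving the tree is beta-zeta (4); add zeta.
Step 5: cheapest edge leaving the tree is delta-iota (5); add iota.
Step 6: cheapest edge leaving the tree is iota-rho (4); add rho.
Step 7: cheapest edge leaving the tree is epsilon-rho (13); add epsilon.
MST edges: alpha-delta, delta-eta, beta-eta, beta-zeta, delta-iota, iota-rho, epsilon-rho; total weight 7+3+3+4+5+4+13 = 39.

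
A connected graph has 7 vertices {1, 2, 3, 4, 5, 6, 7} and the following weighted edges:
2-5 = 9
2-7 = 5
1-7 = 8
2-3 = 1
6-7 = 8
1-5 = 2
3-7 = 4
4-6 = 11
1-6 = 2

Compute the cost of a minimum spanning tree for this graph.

28

Prim, starting at 5.
Step 1: frontier [1-5 2, 2-5 9] → take 1-5 (2); add 1.
Step 2: frontier [1-6 2, 1-7 8, 2-5 9] → take 1-6 (2); add 6.
Step 3: frontier [1-7 8, 2-5 9, 6-7 8, 4-6 11] → take 1-7 (8); add 7.
Step 4: frontier [2-5 9, 4-6 11, 3-7 4, 2-7 5] → take 3-7 (4); add 3.
Step 5: frontier [2-3 1, 2-5 9, 4-6 11, 2-7 5] → take 2-3 (1); add 2.
Step 6: frontier [4-6 11] → take 4-6 (11); add 4.
MST edges: 1-5, 1-6, 1-7, 3-7, 2-3, 4-6; total weight 2+2+8+4+1+11 = 28.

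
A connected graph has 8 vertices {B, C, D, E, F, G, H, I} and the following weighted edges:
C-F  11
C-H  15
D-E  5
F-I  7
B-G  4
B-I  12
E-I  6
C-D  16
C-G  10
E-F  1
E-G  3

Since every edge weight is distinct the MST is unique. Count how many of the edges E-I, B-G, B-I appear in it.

Kruskal: consider edges lightest-first.
E-F (1): add — endpoints in different components.
E-G (3): add — endpoints in different components.
B-G (4): add — endpoints in different components.
D-E (5): add — endpoints in different components.
E-I (6): add — endpoints in different components.
F-I (7): skip — F and I already connected.
C-G (10): add — endpoints in different components.
C-F (11): skip — C and F already connected.
B-I (12): skip — B and I already connected.
C-H (15): add — endpoints in different components.
MST edge set: {E-F, E-G, B-G, D-E, E-I, C-G, C-H}.
Of the listed edges, {E-I, B-G} are in the MST → 2.

2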